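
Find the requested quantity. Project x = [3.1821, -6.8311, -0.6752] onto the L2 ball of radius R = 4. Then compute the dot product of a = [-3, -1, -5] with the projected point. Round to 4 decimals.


Step 1: Compute ||x|| (intermediates to 6 decimals).
||x|| = sqrt(3.1821^2 + (-6.8311)^2 + (-0.6752)^2) = 7.566081
Step 2: Project.
Since ||x|| > R, scale = R/||x|| = 4/7.566081 = 0.528675, proj(x) = scale * x
proj(x) = [1.682297, -3.611432, -0.356961]
Step 3: Dot product.
a^T * proj(x) = -3*1.682297 - 1*(-3.611432) - 5*(-0.356961) = 0.3493


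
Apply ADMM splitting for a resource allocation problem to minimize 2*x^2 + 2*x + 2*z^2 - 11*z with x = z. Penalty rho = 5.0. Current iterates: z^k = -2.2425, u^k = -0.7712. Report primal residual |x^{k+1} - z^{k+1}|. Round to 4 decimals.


ADMM iteration with rho = 5.0, z^k = -2.2425, u^k = -0.7712
Step 1: x-update.
Minimize 2*x^2 + 2*x + (5.0/2)*(x + 2.2425 - 0.7712)^2
FOC: (2*2 + 5.0)*x = -2 + 5.0*(-2.2425 + 0.7712)
x^{k+1} = -1.0396
Step 2: z-update.
Minimize 2*z^2 - 11*z + (5.0/2)*(-1.0396 - z - 0.7712)^2
FOC: (2*2 + 5.0)*z = 11 + 5.0*(-1.0396 - 0.7712)
z^{k+1} = 0.2162
Step 3: u-update.
u^{k+1} = -0.7712 - 1.0396 - 0.2162 = -2.027
Step 4: Primal residual = |-1.0396 - 0.2162| = 1.2558


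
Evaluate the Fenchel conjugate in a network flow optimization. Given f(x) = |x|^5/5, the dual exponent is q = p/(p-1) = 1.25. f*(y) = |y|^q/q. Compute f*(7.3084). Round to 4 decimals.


The conjugate exponent q satisfies 1/p + 1/q = 1.
p = 5, so q = 5/(5 - 1) = 1.25
|y|^q = 7.3084^1.25 = 12.0165
f*(7.3084) = 12.0165 / 1.25 = 9.6132


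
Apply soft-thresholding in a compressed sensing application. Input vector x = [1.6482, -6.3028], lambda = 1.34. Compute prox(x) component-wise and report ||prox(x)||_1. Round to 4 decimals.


Soft-thresholding with lambda = 1.34:
prox(1.6482) = sign(1.6482)*max(|1.6482| - 1.34, 0) = 0.3082
prox(-6.3028) = sign(-6.3028)*max(|-6.3028| - 1.34, 0) = -4.9628
prox(x) = [0.3082, -4.9628]
||prox(x)||_1 = 0.3082 + 4.9628 = 5.271


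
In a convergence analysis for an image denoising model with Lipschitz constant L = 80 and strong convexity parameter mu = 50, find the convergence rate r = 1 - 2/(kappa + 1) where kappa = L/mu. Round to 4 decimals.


Step 1: Compute the condition number.
kappa = L/mu = 80/50 = 1.6
Step 2: Compute the convergence rate.
r = 1 - 2/(kappa + 1) = 1 - 2*mu/(L + mu) = (L - mu)/(L + mu) = 30/130 = 0.2308


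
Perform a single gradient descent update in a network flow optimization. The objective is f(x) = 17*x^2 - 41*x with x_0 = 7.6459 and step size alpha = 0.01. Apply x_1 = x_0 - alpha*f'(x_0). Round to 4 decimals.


We compute the gradient at x_0 and apply the update.
f'(x) = 34*x - 41
f'(7.6459) = 34*7.6459 - 41 = 218.9606
x_1 = 7.6459 - 0.01*218.9606 = 5.4563


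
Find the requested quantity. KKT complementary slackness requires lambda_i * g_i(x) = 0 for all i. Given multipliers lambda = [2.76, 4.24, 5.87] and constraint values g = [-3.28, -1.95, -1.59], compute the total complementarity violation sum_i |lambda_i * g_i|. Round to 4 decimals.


KKT complementary slackness check:
lambda_1 * g_1 = 2.76 * -3.28 = -9.0528
lambda_2 * g_2 = 4.24 * -1.95 = -8.268
lambda_3 * g_3 = 5.87 * -1.59 = -9.3333
Total violation = 9.0528 + 8.268 + 9.3333 = 26.6541


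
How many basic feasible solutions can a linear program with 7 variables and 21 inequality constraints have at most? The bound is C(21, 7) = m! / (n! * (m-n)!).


Each vertex corresponds to some choice of n active constraints out of m, so the number of vertices is at most C(m, n) = m! / (n!(m-n)!).
m = 21, n = 7
Numerator: 21 * 20 * 19 * 18 * 17 * 16 * 15
Denominator: 7! = 5040
C(21, 7) = 116280


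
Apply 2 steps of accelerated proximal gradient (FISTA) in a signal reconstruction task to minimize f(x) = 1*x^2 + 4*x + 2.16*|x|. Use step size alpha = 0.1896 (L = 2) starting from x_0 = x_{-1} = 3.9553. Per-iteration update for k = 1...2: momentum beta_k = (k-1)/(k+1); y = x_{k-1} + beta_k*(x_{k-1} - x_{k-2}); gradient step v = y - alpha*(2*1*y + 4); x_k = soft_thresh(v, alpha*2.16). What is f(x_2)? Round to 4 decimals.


FISTA on f(x) = 1*x^2 + 4*x + 2.16*|x|
L = 2, alpha = 0.1896
Iteration 1: beta = 0.0, y = 3.9553 + 0.0*(3.9553 - 3.9553) = 3.9553
  grad(y) = 11.9106, v = y - alpha*grad = 1.6971
  prox(v) = soft_thresh(1.6971, 0.4095) = 1.2875
Iteration 2: beta = 0.3333, y = 1.2875 + 0.3333*(1.2875 - 3.9553) = 0.3983
  grad(y) = 4.7965, v = y - alpha*grad = -0.5112
  prox(v) = soft_thresh(-0.5112, 0.4095) = -0.1016
f(x_2) = 1*(-0.1016)^2 + 4*(-0.1016) + 2.16*|-0.1016| = -0.1767


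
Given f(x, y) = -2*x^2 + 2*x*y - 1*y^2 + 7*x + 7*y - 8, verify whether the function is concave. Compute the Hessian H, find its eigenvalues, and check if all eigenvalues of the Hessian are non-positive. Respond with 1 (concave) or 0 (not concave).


The Hessian of f(x,y) = -2*x^2 + 2*x*y - 1*y^2 + 7*x + 7*y - 8 is:
H = [[-4, 2], [2, -2]]
Trace = -4 - 2 = -6
Determinant = -4*-2 - (2)^2 = 4
Discriminant = (-6)^2 - 4*4 = 20.0
Eigenvalues: lambda_1 = -5.2361, lambda_2 = -0.7639
The function is concave.

1


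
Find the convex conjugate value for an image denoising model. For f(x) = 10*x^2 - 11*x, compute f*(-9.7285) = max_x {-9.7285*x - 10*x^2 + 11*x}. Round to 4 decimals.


f*(y) = sup_x {y*x - a*x^2 - b*x} = sup_x {(y-b)*x - a*x^2}
FOC: (y - b) - 2a*x = 0 => x* = (y - b)/(2a)
x* = (-9.7285 + 11)/(2*10) = 0.0636
f*(-9.7285) = (y-b)^2/(4a) = (-9.7285 + 11)^2/(4*10)
= 1.6167/40 = 0.0404


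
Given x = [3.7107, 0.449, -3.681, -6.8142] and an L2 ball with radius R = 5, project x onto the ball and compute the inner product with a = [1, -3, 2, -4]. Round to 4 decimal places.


Step 1: Compute ||x|| (intermediates to 6 decimals).
||x|| = sqrt(3.7107^2 + 0.449^2 + (-3.681)^2 + (-6.8142)^2) = 8.59965
Step 2: Project.
Since ||x|| > R, scale = R/||x|| = 5/8.59965 = 0.581419, proj(x) = scale * x
proj(x) = [2.157471, 0.261057, -2.140203, -3.961905]
Step 3: Dot product.
a^T * proj(x) = 1*2.157471 - 3*0.261057 + 2*(-2.140203) - 4*(-3.961905) = 12.9415


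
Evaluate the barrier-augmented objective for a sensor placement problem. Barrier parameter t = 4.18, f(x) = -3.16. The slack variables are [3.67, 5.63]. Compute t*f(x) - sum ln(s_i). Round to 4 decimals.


Step 1: Compute log-barrier.
ln values: [1.3002, 1.7281]
phi = -(1.3002 + 1.7281) = -3.0283
Step 2: Compute augmented objective.
t*f(x) = 4.18*-3.16 = -13.2088
Total = -13.2088 - 3.0283 = -16.2371


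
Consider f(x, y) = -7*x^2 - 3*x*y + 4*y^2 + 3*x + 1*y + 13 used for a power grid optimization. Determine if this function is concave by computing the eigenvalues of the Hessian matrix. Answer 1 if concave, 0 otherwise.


The Hessian of f(x,y) = -7*x^2 - 3*x*y + 4*y^2 + 3*x + 1*y + 13 is:
H = [[-14, -3], [-3, 8]]
Trace = -14 + 8 = -6
Determinant = -14*8 - (-3)^2 = -121
Discriminant = (-6)^2 - 4*-121 = 520.0
Eigenvalues: lambda_1 = -14.4018, lambda_2 = 8.4018
The function is not concave.

0


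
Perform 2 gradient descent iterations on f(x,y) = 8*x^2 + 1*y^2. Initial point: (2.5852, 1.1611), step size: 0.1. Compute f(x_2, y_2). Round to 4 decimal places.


Gradient descent on f(x,y) = 8*x^2 + 1*y^2.
Starting point: (2.5852, 1.1611), alpha = 0.1
Step 1: grad_x = 2*8*2.5852 = 41.3632, grad_y = 2*1*1.1611 = 2.3222
  x_1 = 2.5852 - 0.1*41.3632 = -1.5511
  y_1 = 1.1611 - 0.1*2.3222 = 0.9289
Step 2: grad_x = 2*8*-1.5511 = -24.8179, grad_y = 2*1*0.9289 = 1.8578
  x_2 = -1.5511 - 0.1*-24.8179 = 0.9307
  y_2 = 0.9289 - 0.1*1.8578 = 0.7431
f(0.9307, 0.7431) = 8*0.9307^2 + 1*0.7431^2 = 7.4814


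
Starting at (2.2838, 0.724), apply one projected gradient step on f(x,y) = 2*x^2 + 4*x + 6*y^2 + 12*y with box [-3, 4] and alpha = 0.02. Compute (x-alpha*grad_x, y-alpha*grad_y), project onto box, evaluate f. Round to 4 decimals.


Step 1: Compute gradient at (2.2838, 0.724).
grad_x = 2*2*2.2838 + 4 = 13.1352
grad_y = 2*6*0.724 + 12 = 20.688
Step 2: Gradient step.
x_raw = 2.2838 - 0.02*13.1352 = 2.0211
y_raw = 0.724 - 0.02*20.688 = 0.3102
Step 3: Project onto [-3, 4].
x_proj = clip(2.0211) = 2.0211
y_proj = clip(0.3102) = 0.3102
Step 4: Evaluate f.
f(2.0211, 0.3102) = 20.5544


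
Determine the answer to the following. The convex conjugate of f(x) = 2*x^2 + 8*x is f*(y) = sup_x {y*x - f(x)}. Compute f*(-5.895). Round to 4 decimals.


f*(y) = sup_x {y*x - a*x^2 - b*x} = sup_x {(y-b)*x - a*x^2}
FOC: (y - b) - 2a*x = 0 => x* = (y - b)/(2a)
x* = (-5.895 - 8)/(2*2) = -3.4738
f*(-5.895) = (y-b)^2/(4a) = (-5.895 - 8)^2/(4*2)
= 193.071/8 = 24.1339


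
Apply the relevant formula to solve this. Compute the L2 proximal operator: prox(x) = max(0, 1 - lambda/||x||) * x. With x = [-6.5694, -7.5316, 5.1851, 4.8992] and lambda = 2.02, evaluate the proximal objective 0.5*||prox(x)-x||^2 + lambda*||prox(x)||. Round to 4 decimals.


Step 1: Compute ||x||.
||x|| = 12.2788
Step 2: Compute scaling factor.
scale = max(0, 1 - 2.02/12.2788) = 0.8355
Step 3: prox(x) = [-5.4887, -6.2926, 4.3321, 4.0932]
||prox(x)|| = 10.2588
Step 4: Proximal objective.
0.5*||prox-x||^2 = 2.0402
lambda*||prox|| = 20.7228
Total = 22.763


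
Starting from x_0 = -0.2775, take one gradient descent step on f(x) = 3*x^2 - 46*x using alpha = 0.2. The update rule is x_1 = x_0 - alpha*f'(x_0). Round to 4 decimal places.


We compute the gradient at x_0 and apply the update.
f'(x) = 6*x - 46
f'(-0.2775) = 6*-0.2775 - 46 = -47.665
x_1 = -0.2775 - 0.2*-47.665 = 9.2555


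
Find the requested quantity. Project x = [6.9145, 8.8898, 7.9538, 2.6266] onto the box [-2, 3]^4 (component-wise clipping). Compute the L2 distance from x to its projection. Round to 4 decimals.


Project each component onto [-2, 3].
clip(6.9145) = 3.0, clip(8.8898) = 3.0, clip(7.9538) = 3.0, clip(2.6266) = 2.6266
Projection = [3.0, 3.0, 3.0, 2.6266]
Squared diffs: [15.3233, 34.6897, 24.5401, 0.0]
Distance = sqrt(74.5531) = 8.6344


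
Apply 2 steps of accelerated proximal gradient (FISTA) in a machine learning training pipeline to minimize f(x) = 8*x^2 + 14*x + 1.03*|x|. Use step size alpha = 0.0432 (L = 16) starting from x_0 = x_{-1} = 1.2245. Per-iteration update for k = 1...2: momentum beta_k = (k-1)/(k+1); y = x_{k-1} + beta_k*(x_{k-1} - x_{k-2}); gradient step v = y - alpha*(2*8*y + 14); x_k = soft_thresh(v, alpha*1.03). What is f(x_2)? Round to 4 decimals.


FISTA on f(x) = 8*x^2 + 14*x + 1.03*|x|
L = 16, alpha = 0.0432
Iteration 1: beta = 0.0, y = 1.2245 + 0.0*(1.2245 - 1.2245) = 1.2245
  grad(y) = 33.592, v = y - alpha*grad = -0.2267
  prox(v) = soft_thresh(-0.2267, 0.0445) = -0.1822
Iteration 2: beta = 0.3333, y = -0.1822 + 0.3333*(-0.1822 - 1.2245) = -0.6511
  grad(y) = 3.5829, v = y - alpha*grad = -0.8059
  prox(v) = soft_thresh(-0.8059, 0.0445) = -0.7614
f(x_2) = 8*(-0.7614)^2 + 14*(-0.7614) + 1.03*|-0.7614| = -5.2375


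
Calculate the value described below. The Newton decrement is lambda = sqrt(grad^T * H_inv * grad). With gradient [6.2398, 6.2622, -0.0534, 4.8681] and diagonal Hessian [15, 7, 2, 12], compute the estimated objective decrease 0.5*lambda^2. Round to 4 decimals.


Step 1: H is diagonal, so H^(-1) * g = [0.416, 0.8946, -0.0267, 0.4057].
Step 2: g^T H^(-1) g = sum_i g_i^2 / H_ii
  = (6.2398)^2/15 + (6.2622)^2/7 + (-0.0534)^2/2 + (4.8681)^2/12
  = 2.5957 + 5.6022 + 0.0014 + 1.9749 = 10.1741
Step 3: Objective decrease = 0.5 * g^T H^(-1) g = 5.0871


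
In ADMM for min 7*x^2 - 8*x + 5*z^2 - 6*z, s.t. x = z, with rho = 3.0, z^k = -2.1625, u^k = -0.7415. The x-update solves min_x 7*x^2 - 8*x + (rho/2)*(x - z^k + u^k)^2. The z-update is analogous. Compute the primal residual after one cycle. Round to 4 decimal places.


ADMM iteration with rho = 3.0, z^k = -2.1625, u^k = -0.7415
Step 1: x-update.
Minimize 7*x^2 - 8*x + (3.0/2)*(x + 2.1625 - 0.7415)^2
FOC: (2*7 + 3.0)*x = 8 + 3.0*(-2.1625 + 0.7415)
x^{k+1} = 0.2198
Step 2: z-update.
Minimize 5*z^2 - 6*z + (3.0/2)*(0.2198 - z - 0.7415)^2
FOC: (2*5 + 3.0)*z = 6 + 3.0*(0.2198 - 0.7415)
z^{k+1} = 0.3412
Step 3: u-update.
u^{k+1} = -0.7415 + 0.2198 - 0.3412 = -0.8628
Step 4: Primal residual = |0.2198 - 0.3412| = 0.1213


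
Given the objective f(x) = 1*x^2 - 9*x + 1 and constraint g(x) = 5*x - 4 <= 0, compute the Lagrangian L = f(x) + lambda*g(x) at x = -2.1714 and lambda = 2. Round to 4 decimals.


Step 1: Evaluate f(x).
f(-2.1714) = 1*(-2.1714)^2 - 9*(-2.1714) + 1 = 25.2576
Step 2: Evaluate g(x).
g(-2.1714) = 5*-2.1714 - 4 = -14.857
Step 3: Compute Lagrangian.
L = 25.2576 + 2*-14.857 = -4.4564


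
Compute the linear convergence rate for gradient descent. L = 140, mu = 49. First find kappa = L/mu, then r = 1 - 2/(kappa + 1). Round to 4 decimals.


Step 1: Compute the condition number.
kappa = L/mu = 140/49 = 2.8571
Step 2: Compute the convergence rate.
r = 1 - 2/(kappa + 1) = 1 - 2*mu/(L + mu) = (L - mu)/(L + mu) = 91/189 = 0.4815


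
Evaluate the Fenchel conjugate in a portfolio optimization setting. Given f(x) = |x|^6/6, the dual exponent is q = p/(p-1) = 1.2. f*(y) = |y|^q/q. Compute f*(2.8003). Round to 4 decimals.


The conjugate exponent q satisfies 1/p + 1/q = 1.
p = 6, so q = 6/(6 - 1) = 1.2
|y|^q = 2.8003^1.2 = 3.4407
f*(2.8003) = 3.4407 / 1.2 = 2.8672


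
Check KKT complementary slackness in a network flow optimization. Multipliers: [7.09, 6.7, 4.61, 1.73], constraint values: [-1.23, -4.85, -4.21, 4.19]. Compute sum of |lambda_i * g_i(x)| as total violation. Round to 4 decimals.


KKT complementary slackness check:
lambda_1 * g_1 = 7.09 * -1.23 = -8.7207
lambda_2 * g_2 = 6.7 * -4.85 = -32.495
lambda_3 * g_3 = 4.61 * -4.21 = -19.4081
lambda_4 * g_4 = 1.73 * 4.19 = 7.2487
Total violation = 8.7207 + 32.495 + 19.4081 + 7.2487 = 67.8725


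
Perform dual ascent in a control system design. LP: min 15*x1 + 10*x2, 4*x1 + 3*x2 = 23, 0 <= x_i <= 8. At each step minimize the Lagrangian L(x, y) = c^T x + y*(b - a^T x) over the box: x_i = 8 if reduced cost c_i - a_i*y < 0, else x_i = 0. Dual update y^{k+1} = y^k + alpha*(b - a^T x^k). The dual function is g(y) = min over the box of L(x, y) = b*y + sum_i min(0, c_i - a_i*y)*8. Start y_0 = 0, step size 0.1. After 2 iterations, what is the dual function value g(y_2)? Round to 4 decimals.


Dual ascent for LP: min 15*x1 + 10*x2, 4*x1 + 3*x2 = 23, 0 <= x_i <= 8
Step 1: y^k = 0.0, reduced costs: (15.0, 10.0)
  x^k = (0.0, 0.0), subgradient = b - a^T x = 23.0
  y^{k+1} = 0.0 + 0.1*23.0 = 2.3
Step 2: y^k = 2.3, reduced costs: (5.8, 3.1)
  x^k = (0.0, 0.0), subgradient = b - a^T x = 23.0
  y^{k+1} = 2.3 + 0.1*23.0 = 4.6
Dual objective at y_2 = 4.6: reduced costs (-3.4, -3.8), box minimizer x = (8.0, 8.0)
g(y_2) = b*y + (c1 - a1*y)*x1 + (c2 - a2*y)*x2 = 23*4.6 + (-3.4)*8.0 + (-3.8)*8.0 = 105.8 - 27.2 - 30.4 = 48.2


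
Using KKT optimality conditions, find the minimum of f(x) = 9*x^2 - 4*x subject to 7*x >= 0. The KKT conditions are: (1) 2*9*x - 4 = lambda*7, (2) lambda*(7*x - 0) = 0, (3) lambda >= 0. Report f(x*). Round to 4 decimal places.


Step 1: Try lambda = 0 (constraint inactive).
Stationarity: 2*9*x - 4 = 0
x* = 4/(2*9) = 2/9 = 0.2222 (rounded; the exact value 2/9 is used below)
Check constraint: 7*0.2222 = 1.5554 >= 0 -- satisfied.
Step 2: Compute optimal value.
f(x*) = 9*(2/9)^2 - 4*(2/9) = -0.4444


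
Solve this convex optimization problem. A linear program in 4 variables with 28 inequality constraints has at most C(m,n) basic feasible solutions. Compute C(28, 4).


Each vertex corresponds to some choice of n active constraints out of m, so the number of vertices is at most C(m, n) = m! / (n!(m-n)!).
m = 28, n = 4
Numerator: 28 * 27 * 26 * 25
Denominator: 4! = 24
C(28, 4) = 20475


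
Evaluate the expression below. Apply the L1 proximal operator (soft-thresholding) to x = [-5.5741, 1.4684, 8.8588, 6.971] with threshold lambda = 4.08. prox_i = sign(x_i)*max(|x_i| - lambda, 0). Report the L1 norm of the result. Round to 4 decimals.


Soft-thresholding with lambda = 4.08:
prox(-5.5741) = sign(-5.5741)*max(|-5.5741| - 4.08, 0) = -1.4941
prox(1.4684) = sign(1.4684)*max(|1.4684| - 4.08, 0) = 0.0
prox(8.8588) = sign(8.8588)*max(|8.8588| - 4.08, 0) = 4.7788
prox(6.971) = sign(6.971)*max(|6.971| - 4.08, 0) = 2.891
prox(x) = [-1.4941, 0.0, 4.7788, 2.891]
||prox(x)||_1 = 1.4941 + 0.0 + 4.7788 + 2.891 = 9.1639


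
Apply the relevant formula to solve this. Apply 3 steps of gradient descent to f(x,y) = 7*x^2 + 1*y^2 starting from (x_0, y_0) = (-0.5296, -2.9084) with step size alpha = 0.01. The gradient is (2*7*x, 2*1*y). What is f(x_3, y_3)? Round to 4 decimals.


Gradient descent on f(x,y) = 7*x^2 + 1*y^2.
Starting point: (-0.5296, -2.9084), alpha = 0.01
Step 1: grad_x = 2*7*-0.5296 = -7.4144, grad_y = 2*1*-2.9084 = -5.8168
  x_1 = -0.5296 - 0.01*-7.4144 = -0.4555
  y_1 = -2.9084 - 0.01*-5.8168 = -2.8502
Step 2: grad_x = 2*7*-0.4555 = -6.3764, grad_y = 2*1*-2.8502 = -5.7005
  x_2 = -0.4555 - 0.01*-6.3764 = -0.3917
  y_2 = -2.8502 - 0.01*-5.7005 = -2.7932
Step 3: grad_x = 2*7*-0.3917 = -5.4837, grad_y = 2*1*-2.7932 = -5.5865
  x_3 = -0.3917 - 0.01*-5.4837 = -0.3369
  y_3 = -2.7932 - 0.01*-5.5865 = -2.7374
f(-0.3369, -2.7374) = 7*(-0.3369)^2 + 1*(-2.7374)^2 = 8.2875


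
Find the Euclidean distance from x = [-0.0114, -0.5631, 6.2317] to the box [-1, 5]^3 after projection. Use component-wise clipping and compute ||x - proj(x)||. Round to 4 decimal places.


Project each component onto [-1, 5].
clip(-0.0114) = -0.0114, clip(-0.5631) = -0.5631, clip(6.2317) = 5.0
Projection = [-0.0114, -0.5631, 5.0]
Squared diffs: [0.0, 0.0, 1.5171]
Distance = sqrt(1.5171) = 1.2317


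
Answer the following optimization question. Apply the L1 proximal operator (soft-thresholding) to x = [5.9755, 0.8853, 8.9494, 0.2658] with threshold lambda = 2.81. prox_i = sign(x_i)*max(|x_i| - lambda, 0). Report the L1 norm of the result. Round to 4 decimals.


Soft-thresholding with lambda = 2.81:
prox(5.9755) = sign(5.9755)*max(|5.9755| - 2.81, 0) = 3.1655
prox(0.8853) = sign(0.8853)*max(|0.8853| - 2.81, 0) = 0.0
prox(8.9494) = sign(8.9494)*max(|8.9494| - 2.81, 0) = 6.1394
prox(0.2658) = sign(0.2658)*max(|0.2658| - 2.81, 0) = 0.0
prox(x) = [3.1655, 0.0, 6.1394, 0.0]
||prox(x)||_1 = 3.1655 + 0.0 + 6.1394 + 0.0 = 9.3049


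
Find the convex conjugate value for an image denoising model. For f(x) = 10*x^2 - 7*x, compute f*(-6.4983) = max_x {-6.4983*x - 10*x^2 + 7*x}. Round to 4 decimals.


f*(y) = sup_x {y*x - a*x^2 - b*x} = sup_x {(y-b)*x - a*x^2}
FOC: (y - b) - 2a*x = 0 => x* = (y - b)/(2a)
x* = (-6.4983 + 7)/(2*10) = 0.0251
f*(-6.4983) = (y-b)^2/(4a) = (-6.4983 + 7)^2/(4*10)
= 0.2517/40 = 0.0063


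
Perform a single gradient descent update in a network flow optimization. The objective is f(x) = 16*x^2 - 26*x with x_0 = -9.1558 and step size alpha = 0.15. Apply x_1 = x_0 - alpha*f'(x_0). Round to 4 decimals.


We compute the gradient at x_0 and apply the update.
f'(x) = 32*x - 26
f'(-9.1558) = 32*-9.1558 - 26 = -318.9856
x_1 = -9.1558 - 0.15*-318.9856 = 38.692


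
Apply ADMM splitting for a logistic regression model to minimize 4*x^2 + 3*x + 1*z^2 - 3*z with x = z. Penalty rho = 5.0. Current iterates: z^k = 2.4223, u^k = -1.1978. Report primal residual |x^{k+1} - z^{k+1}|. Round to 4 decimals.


ADMM iteration with rho = 5.0, z^k = 2.4223, u^k = -1.1978
Step 1: x-update.
Minimize 4*x^2 + 3*x + (5.0/2)*(x - 2.4223 - 1.1978)^2
FOC: (2*4 + 5.0)*x = -3 + 5.0*(2.4223 + 1.1978)
x^{k+1} = 1.1616
Step 2: z-update.
Minimize 1*z^2 - 3*z + (5.0/2)*(1.1616 - z - 1.1978)^2
FOC: (2*1 + 5.0)*z = 3 + 5.0*(1.1616 - 1.1978)
z^{k+1} = 0.4027
Step 3: u-update.
u^{k+1} = -1.1978 + 1.1616 - 0.4027 = -0.4389
Step 4: Primal residual = |1.1616 - 0.4027| = 0.7589


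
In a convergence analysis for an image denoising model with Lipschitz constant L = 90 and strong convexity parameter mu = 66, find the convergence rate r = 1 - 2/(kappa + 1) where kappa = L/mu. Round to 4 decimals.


Step 1: Compute the condition number.
kappa = L/mu = 90/66 = 1.3636
Step 2: Compute the convergence rate.
r = 1 - 2/(kappa + 1) = 1 - 2*mu/(L + mu) = (L - mu)/(L + mu) = 24/156 = 0.1538


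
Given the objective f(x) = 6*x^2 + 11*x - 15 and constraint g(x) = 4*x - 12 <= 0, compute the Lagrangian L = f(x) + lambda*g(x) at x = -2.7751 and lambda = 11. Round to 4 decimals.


Step 1: Evaluate f(x).
f(-2.7751) = 6*(-2.7751)^2 + 11*(-2.7751) - 15 = 0.681
Step 2: Evaluate g(x).
g(-2.7751) = 4*-2.7751 - 12 = -23.1004
Step 3: Compute Lagrangian.
L = 0.681 + 11*-23.1004 = -253.4234


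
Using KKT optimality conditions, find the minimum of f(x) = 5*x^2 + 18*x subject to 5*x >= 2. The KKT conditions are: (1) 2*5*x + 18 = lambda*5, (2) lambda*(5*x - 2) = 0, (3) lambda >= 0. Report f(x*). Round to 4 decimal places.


Step 1: Try lambda = 0 (constraint inactive).
x_unc = -18/(2*5) = -1.8
Check: 5*-1.8 = -9.0 < 2 -- violated!
Step 2: Constraint must be active: 5*x = 2
x* = 2/5 = 0.4
lambda = (2*5*0.4 + 18)/5 = 4.4
Step 3: Compute optimal value.
f(x*) = 5*0.4^2 + 18*0.4 = 8.0


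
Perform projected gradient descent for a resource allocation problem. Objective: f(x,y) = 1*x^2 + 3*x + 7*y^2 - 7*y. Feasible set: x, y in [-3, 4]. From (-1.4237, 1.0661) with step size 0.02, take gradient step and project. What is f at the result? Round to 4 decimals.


Step 1: Compute gradient at (-1.4237, 1.0661).
grad_x = 2*1*-1.4237 + 3 = 0.1526
grad_y = 2*7*1.0661 - 7 = 7.9254
Step 2: Gradient step.
x_raw = -1.4237 - 0.02*0.1526 = -1.4268
y_raw = 1.0661 - 0.02*7.9254 = 0.9076
Step 3: Project onto [-3, 4].
x_proj = clip(-1.4268) = -1.4268
y_proj = clip(0.9076) = 0.9076
Step 4: Evaluate f.
f(-1.4268, 0.9076) = -2.8317


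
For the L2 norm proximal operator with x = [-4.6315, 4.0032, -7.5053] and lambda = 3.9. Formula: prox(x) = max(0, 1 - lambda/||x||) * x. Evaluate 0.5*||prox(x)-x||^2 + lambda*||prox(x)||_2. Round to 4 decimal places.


Step 1: Compute ||x||.
||x|| = 9.6853
Step 2: Compute scaling factor.
scale = max(0, 1 - 3.9/9.6853) = 0.5973
Step 3: prox(x) = [-2.7665, 2.3912, -4.4831]
||prox(x)|| = 5.7853
Step 4: Proximal objective.
0.5*||prox-x||^2 = 7.605
lambda*||prox|| = 22.5627
Total = 30.1679


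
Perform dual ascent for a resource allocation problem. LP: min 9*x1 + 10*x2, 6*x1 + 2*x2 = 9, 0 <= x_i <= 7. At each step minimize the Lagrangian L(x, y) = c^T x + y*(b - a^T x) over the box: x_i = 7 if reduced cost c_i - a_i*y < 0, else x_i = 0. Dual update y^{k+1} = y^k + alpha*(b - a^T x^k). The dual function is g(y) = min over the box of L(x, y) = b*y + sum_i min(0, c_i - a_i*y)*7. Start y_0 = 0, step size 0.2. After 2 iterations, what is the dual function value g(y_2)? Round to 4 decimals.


Dual ascent for LP: min 9*x1 + 10*x2, 6*x1 + 2*x2 = 9, 0 <= x_i <= 7
Step 1: y^k = 0.0, reduced costs: (9.0, 10.0)
  x^k = (0.0, 0.0), subgradient = b - a^T x = 9.0
  y^{k+1} = 0.0 + 0.2*9.0 = 1.8
Step 2: y^k = 1.8, reduced costs: (-1.8, 6.4)
  x^k = (7.0, 0.0), subgradient = b - a^T x = -33.0
  y^{k+1} = 1.8 + 0.2*-33.0 = -4.8
Dual objective at y_2 = -4.8: reduced costs (37.8, 19.6), box minimizer x = (0.0, 0.0)
g(y_2) = b*y + (c1 - a1*y)*x1 + (c2 - a2*y)*x2 = 9*(-4.8) + 37.8*0.0 + 19.6*0.0 = -43.2 + 0.0 + 0.0 = -43.2


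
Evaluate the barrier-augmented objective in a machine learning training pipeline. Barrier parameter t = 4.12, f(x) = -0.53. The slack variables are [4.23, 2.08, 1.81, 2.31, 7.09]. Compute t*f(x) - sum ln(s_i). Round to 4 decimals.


Step 1: Compute log-barrier.
ln values: [1.4422, 0.7324, 0.5933, 0.8372, 1.9587]
phi = -(1.4422 + 0.7324 + 0.5933 + 0.8372 + 1.9587) = -5.5638
Step 2: Compute augmented objective.
t*f(x) = 4.12*-0.53 = -2.1836
Total = -2.1836 - 5.5638 = -7.7474


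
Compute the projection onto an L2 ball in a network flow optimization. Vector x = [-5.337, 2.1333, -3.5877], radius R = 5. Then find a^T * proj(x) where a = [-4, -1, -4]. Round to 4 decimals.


Step 1: Compute ||x|| (intermediates to 6 decimals).
||x|| = sqrt((-5.337)^2 + 2.1333^2 + (-3.5877)^2) = 6.775406
Step 2: Project.
Since ||x|| > R, scale = R/||x|| = 5/6.775406 = 0.737963, proj(x) = scale * x
proj(x) = [-3.938509, 1.574296, -2.64759]
Step 3: Dot product.
a^T * proj(x) = -4*(-3.938509) - 1*1.574296 - 4*(-2.64759) = 24.7701


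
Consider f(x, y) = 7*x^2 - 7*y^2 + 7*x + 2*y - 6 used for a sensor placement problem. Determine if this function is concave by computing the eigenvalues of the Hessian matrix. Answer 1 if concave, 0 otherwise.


The Hessian of f(x,y) = 7*x^2 - 7*y^2 + 7*x + 2*y - 6 is:
H = [[14, 0], [0, -14]]
Trace = 14 - 14 = 0
Determinant = 14*-14 - (0)^2 = -196
Discriminant = (0)^2 - 4*-196 = 784.0
Eigenvalues: lambda_1 = -14.0, lambda_2 = 14.0
The function is not concave.

0


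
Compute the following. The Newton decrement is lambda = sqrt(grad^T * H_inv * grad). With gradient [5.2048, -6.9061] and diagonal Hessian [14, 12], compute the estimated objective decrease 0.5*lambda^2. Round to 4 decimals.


Step 1: H is diagonal, so H^(-1) * g = [0.3718, -0.5755].
Step 2: g^T H^(-1) g = sum_i g_i^2 / H_ii
  = (5.2048)^2/14 + (-6.9061)^2/12
  = 1.935 + 3.9745 = 5.9095
Step 3: Objective decrease = 0.5 * g^T H^(-1) g = 2.9548


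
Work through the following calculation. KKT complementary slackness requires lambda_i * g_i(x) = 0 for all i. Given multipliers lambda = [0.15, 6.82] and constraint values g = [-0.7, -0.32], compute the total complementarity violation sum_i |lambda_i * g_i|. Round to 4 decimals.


KKT complementary slackness check:
lambda_1 * g_1 = 0.15 * -0.7 = -0.105
lambda_2 * g_2 = 6.82 * -0.32 = -2.1824
Total violation = 0.105 + 2.1824 = 2.2874


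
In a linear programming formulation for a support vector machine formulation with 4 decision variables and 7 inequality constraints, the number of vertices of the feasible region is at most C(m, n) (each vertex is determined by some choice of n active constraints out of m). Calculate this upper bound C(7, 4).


Each vertex corresponds to some choice of n active constraints out of m, so the number of vertices is at most C(m, n) = m! / (n!(m-n)!).
m = 7, n = 4
Numerator: 7 * 6 * 5 * 4
Denominator: 4! = 24
C(7, 4) = 35


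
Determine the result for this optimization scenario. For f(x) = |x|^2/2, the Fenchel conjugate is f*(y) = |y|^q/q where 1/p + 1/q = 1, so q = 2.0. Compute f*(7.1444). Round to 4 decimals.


The conjugate exponent q satisfies 1/p + 1/q = 1.
p = 2, so q = 2/(2 - 1) = 2.0
|y|^q = 7.1444^2.0 = 51.0425
f*(7.1444) = 51.0425 / 2.0 = 25.5212


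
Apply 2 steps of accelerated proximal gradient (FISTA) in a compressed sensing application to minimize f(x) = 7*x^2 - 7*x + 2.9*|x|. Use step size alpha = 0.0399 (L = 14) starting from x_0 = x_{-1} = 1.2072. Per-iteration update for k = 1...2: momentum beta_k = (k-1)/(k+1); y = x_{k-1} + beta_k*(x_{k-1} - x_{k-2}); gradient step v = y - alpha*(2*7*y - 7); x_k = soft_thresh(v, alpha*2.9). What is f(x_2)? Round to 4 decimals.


FISTA on f(x) = 7*x^2 - 7*x + 2.9*|x|
L = 14, alpha = 0.0399
Iteration 1: beta = 0.0, y = 1.2072 + 0.0*(1.2072 - 1.2072) = 1.2072
  grad(y) = 9.9008, v = y - alpha*grad = 0.8122
  prox(v) = soft_thresh(0.8122, 0.1157) = 0.6964
Iteration 2: beta = 0.3333, y = 0.6964 + 0.3333*(0.6964 - 1.2072) = 0.5262
  grad(y) = 0.3668, v = y - alpha*grad = 0.5116
  prox(v) = soft_thresh(0.5116, 0.1157) = 0.3959
f(x_2) = 7*0.3959^2 - 7*0.3959 + 2.9*|0.3959| = -0.5261


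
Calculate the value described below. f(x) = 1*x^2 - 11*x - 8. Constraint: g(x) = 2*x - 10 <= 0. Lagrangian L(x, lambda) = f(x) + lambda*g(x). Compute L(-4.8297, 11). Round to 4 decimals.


Step 1: Evaluate f(x).
f(-4.8297) = 1*(-4.8297)^2 - 11*(-4.8297) - 8 = 68.4527
Step 2: Evaluate g(x).
g(-4.8297) = 2*-4.8297 - 10 = -19.6594
Step 3: Compute Lagrangian.
L = 68.4527 + 11*-19.6594 = -147.8007


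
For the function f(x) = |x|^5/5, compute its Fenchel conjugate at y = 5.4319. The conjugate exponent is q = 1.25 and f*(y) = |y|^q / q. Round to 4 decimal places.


The conjugate exponent q satisfies 1/p + 1/q = 1.
p = 5, so q = 5/(5 - 1) = 1.25
|y|^q = 5.4319^1.25 = 8.2926
f*(5.4319) = 8.2926 / 1.25 = 6.6341


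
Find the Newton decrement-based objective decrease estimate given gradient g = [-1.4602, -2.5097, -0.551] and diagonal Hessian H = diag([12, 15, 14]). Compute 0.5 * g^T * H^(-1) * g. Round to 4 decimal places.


Step 1: H is diagonal, so H^(-1) * g = [-0.1217, -0.1673, -0.0394].
Step 2: g^T H^(-1) g = sum_i g_i^2 / H_ii
  = (-1.4602)^2/12 + (-2.5097)^2/15 + (-0.551)^2/14
  = 0.1777 + 0.4199 + 0.0217 = 0.6193
Step 3: Objective decrease = 0.5 * g^T H^(-1) g = 0.3096


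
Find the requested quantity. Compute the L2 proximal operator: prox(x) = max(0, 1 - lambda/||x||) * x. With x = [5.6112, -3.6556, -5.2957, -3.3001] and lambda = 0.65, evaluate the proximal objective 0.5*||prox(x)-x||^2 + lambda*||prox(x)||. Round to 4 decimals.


Step 1: Compute ||x||.
||x|| = 9.1534
Step 2: Compute scaling factor.
scale = max(0, 1 - 0.65/9.1534) = 0.929
Step 3: prox(x) = [5.2127, -3.396, -4.9196, -3.0658]
||prox(x)|| = 8.5034
Step 4: Proximal objective.
0.5*||prox-x||^2 = 0.2113
lambda*||prox|| = 5.5272
Total = 5.7384


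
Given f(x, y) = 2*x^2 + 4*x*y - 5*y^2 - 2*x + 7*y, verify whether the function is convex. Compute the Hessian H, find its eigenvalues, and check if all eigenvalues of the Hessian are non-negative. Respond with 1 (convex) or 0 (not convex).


The Hessian of f(x,y) = 2*x^2 + 4*x*y - 5*y^2 - 2*x + 7*y is:
H = [[4, 4], [4, -10]]
Trace = 4 - 10 = -6
Determinant = 4*-10 - (4)^2 = -56
Discriminant = (-6)^2 - 4*-56 = 260.0
Eigenvalues: lambda_1 = -11.0623, lambda_2 = 5.0623
The function is not convex.

0


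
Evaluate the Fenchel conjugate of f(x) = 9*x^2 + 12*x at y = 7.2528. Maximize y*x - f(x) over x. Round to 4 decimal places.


f*(y) = sup_x {y*x - a*x^2 - b*x} = sup_x {(y-b)*x - a*x^2}
FOC: (y - b) - 2a*x = 0 => x* = (y - b)/(2a)
x* = (7.2528 - 12)/(2*9) = -0.2637
f*(7.2528) = (y-b)^2/(4a) = (7.2528 - 12)^2/(4*9)
= 22.5359/36 = 0.626


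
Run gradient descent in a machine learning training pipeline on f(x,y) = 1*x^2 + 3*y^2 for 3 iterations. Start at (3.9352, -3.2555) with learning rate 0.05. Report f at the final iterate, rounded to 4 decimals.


Gradient descent on f(x,y) = 1*x^2 + 3*y^2.
Starting point: (3.9352, -3.2555), alpha = 0.05
Step 1: grad_x = 2*1*3.9352 = 7.8704, grad_y = 2*3*-3.2555 = -19.533
  x_1 = 3.9352 - 0.05*7.8704 = 3.5417
  y_1 = -3.2555 - 0.05*-19.533 = -2.2789
Step 2: grad_x = 2*1*3.5417 = 7.0834, grad_y = 2*3*-2.2789 = -13.6731
  x_2 = 3.5417 - 0.05*7.0834 = 3.1875
  y_2 = -2.2789 - 0.05*-13.6731 = -1.5952
Step 3: grad_x = 2*1*3.1875 = 6.375, grad_y = 2*3*-1.5952 = -9.5712
  x_3 = 3.1875 - 0.05*6.375 = 2.8688
  y_3 = -1.5952 - 0.05*-9.5712 = -1.1166
f(2.8688, -1.1166) = 1*2.8688^2 + 3*(-1.1166)^2 = 11.9704


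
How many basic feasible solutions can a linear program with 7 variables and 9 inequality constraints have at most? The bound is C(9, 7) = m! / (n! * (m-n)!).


Each vertex corresponds to some choice of n active constraints out of m, so the number of vertices is at most C(m, n) = m! / (n!(m-n)!).
m = 9, n = 7
Numerator: 9 * 8 * 7 * 6 * 5 * 4 * 3
Denominator: 7! = 5040
C(9, 7) = 36


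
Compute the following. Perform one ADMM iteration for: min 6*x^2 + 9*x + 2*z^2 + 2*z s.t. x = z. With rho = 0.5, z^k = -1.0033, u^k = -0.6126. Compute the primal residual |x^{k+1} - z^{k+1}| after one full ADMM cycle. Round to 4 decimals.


ADMM iteration with rho = 0.5, z^k = -1.0033, u^k = -0.6126
Step 1: x-update.
Minimize 6*x^2 + 9*x + (0.5/2)*(x + 1.0033 - 0.6126)^2
FOC: (2*6 + 0.5)*x = -9 + 0.5*(-1.0033 + 0.6126)
x^{k+1} = -0.7356
Step 2: z-update.
Minimize 2*z^2 + 2*z + (0.5/2)*(-0.7356 - z - 0.6126)^2
FOC: (2*2 + 0.5)*z = -2 + 0.5*(-0.7356 - 0.6126)
z^{k+1} = -0.5942
Step 3: u-update.
u^{k+1} = -0.6126 - 0.7356 + 0.5942 = -0.754
Step 4: Primal residual = |-0.7356 + 0.5942| = 0.1414


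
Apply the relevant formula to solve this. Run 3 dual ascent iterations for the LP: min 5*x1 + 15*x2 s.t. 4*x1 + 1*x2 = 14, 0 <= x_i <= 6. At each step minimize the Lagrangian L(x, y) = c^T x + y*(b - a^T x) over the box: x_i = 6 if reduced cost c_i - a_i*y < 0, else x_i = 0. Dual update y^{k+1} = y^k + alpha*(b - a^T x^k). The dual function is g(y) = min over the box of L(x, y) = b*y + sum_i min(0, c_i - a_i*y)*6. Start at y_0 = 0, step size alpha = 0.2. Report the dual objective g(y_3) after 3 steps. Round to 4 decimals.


Dual ascent for LP: min 5*x1 + 15*x2, 4*x1 + 1*x2 = 14, 0 <= x_i <= 6
Step 1: y^k = 0.0, reduced costs: (5.0, 15.0)
  x^k = (0.0, 0.0), subgradient = b - a^T x = 14.0
  y^{k+1} = 0.0 + 0.2*14.0 = 2.8
Step 2: y^k = 2.8, reduced costs: (-6.2, 12.2)
  x^k = (6.0, 0.0), subgradient = b - a^T x = -10.0
  y^{k+1} = 2.8 + 0.2*-10.0 = 0.8
Step 3: y^k = 0.8, reduced costs: (1.8, 14.2)
  x^k = (0.0, 0.0), subgradient = b - a^T x = 14.0
  y^{k+1} = 0.8 + 0.2*14.0 = 3.6
Dual objective at y_3 = 3.6: reduced costs (-9.4, 11.4), box minimizer x = (6.0, 0.0)
g(y_3) = b*y + (c1 - a1*y)*x1 + (c2 - a2*y)*x2 = 14*3.6 + (-9.4)*6.0 + 11.4*0.0 = 50.4 - 56.4 + 0.0 = -6.0


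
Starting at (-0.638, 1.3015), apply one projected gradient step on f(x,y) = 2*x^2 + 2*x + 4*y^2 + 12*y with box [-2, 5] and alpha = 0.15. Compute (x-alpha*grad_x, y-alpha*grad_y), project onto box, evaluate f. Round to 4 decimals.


Step 1: Compute gradient at (-0.638, 1.3015).
grad_x = 2*2*-0.638 + 2 = -0.552
grad_y = 2*4*1.3015 + 12 = 22.412
Step 2: Gradient step.
x_raw = -0.638 - 0.15*-0.552 = -0.5552
y_raw = 1.3015 - 0.15*22.412 = -2.0603
Step 3: Project onto [-2, 5].
x_proj = clip(-0.5552) = -0.5552
y_proj = clip(-2.0603) = -2.0
Step 4: Evaluate f.
f(-0.5552, -2.0) = -8.4939


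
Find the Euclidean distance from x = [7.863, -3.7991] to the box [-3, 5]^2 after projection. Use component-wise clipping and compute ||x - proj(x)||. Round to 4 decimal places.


Project each component onto [-3, 5].
clip(7.863) = 5.0, clip(-3.7991) = -3.0
Projection = [5.0, -3.0]
Squared diffs: [8.1968, 0.6386]
Distance = sqrt(8.8354) = 2.9724


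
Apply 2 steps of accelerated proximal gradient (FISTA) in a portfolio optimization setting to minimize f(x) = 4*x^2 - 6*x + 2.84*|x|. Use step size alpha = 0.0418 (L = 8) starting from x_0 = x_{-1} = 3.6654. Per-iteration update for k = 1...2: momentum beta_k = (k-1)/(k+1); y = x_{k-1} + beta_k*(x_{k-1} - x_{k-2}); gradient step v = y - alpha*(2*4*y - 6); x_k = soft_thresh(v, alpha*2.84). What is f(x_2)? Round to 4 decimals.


FISTA on f(x) = 4*x^2 - 6*x + 2.84*|x|
L = 8, alpha = 0.0418
Iteration 1: beta = 0.0, y = 3.6654 + 0.0*(3.6654 - 3.6654) = 3.6654
  grad(y) = 23.3232, v = y - alpha*grad = 2.6905
  prox(v) = soft_thresh(2.6905, 0.1187) = 2.5718
Iteration 2: beta = 0.3333, y = 2.5718 + 0.3333*(2.5718 - 3.6654) = 2.2072
  grad(y) = 11.6579, v = y - alpha*grad = 1.7199
  prox(v) = soft_thresh(1.7199, 0.1187) = 1.6012
f(x_2) = 4*1.6012^2 - 6*1.6012 + 2.84*|1.6012| = 5.1958


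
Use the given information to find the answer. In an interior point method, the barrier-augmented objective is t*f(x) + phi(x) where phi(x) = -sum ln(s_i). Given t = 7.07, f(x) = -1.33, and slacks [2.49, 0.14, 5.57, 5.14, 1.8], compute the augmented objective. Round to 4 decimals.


Step 1: Compute log-barrier.
ln values: [0.9123, -1.9661, 1.7174, 1.6371, 0.5878]
phi = -(0.9123 - 1.9661 + 1.7174 + 1.6371 + 0.5878) = -2.8884
Step 2: Compute augmented objective.
t*f(x) = 7.07*-1.33 = -9.4031
Total = -9.4031 - 2.8884 = -12.2915


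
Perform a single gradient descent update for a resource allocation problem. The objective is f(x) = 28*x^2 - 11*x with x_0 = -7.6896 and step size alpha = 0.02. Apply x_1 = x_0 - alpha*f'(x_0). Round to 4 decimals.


We compute the gradient at x_0 and apply the update.
f'(x) = 56*x - 11
f'(-7.6896) = 56*-7.6896 - 11 = -441.6176
x_1 = -7.6896 - 0.02*-441.6176 = 1.1428


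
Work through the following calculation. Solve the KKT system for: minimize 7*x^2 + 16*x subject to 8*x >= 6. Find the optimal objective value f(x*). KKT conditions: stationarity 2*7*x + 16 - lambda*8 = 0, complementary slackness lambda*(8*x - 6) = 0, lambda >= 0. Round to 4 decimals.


Step 1: Try lambda = 0 (constraint inactive).
x_unc = -16/(2*7) = -1.1429
Check: 8*-1.1429 = -9.1432 < 6 -- violated!
Step 2: Constraint must be active: 8*x = 6
x* = 6/8 = 0.75
lambda = (2*7*0.75 + 16)/8 = 3.3125
Step 3: Compute optimal value.
f(x*) = 7*0.75^2 + 16*0.75 = 15.9375


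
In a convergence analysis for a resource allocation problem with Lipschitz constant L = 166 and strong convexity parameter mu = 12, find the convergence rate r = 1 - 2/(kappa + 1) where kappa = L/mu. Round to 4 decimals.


Step 1: Compute the condition number.
kappa = L/mu = 166/12 = 13.8333
Step 2: Compute the convergence rate.
r = 1 - 2/(kappa + 1) = 1 - 2*mu/(L + mu) = (L - mu)/(L + mu) = 154/178 = 0.8652


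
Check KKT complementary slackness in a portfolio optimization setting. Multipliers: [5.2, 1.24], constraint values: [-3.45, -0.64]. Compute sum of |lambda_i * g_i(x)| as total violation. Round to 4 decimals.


KKT complementary slackness check:
lambda_1 * g_1 = 5.2 * -3.45 = -17.94
lambda_2 * g_2 = 1.24 * -0.64 = -0.7936
Total violation = 17.94 + 0.7936 = 18.7336


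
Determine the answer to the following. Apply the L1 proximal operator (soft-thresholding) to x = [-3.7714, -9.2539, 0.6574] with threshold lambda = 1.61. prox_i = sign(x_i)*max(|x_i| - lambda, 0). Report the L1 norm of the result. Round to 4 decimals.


Soft-thresholding with lambda = 1.61:
prox(-3.7714) = sign(-3.7714)*max(|-3.7714| - 1.61, 0) = -2.1614
prox(-9.2539) = sign(-9.2539)*max(|-9.2539| - 1.61, 0) = -7.6439
prox(0.6574) = sign(0.6574)*max(|0.6574| - 1.61, 0) = 0.0
prox(x) = [-2.1614, -7.6439, 0.0]
||prox(x)||_1 = 2.1614 + 7.6439 + 0.0 = 9.8053


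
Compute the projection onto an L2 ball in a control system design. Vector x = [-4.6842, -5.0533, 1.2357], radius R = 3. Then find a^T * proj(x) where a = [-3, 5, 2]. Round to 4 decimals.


Step 1: Compute ||x|| (intermediates to 6 decimals).
||x|| = sqrt((-4.6842)^2 + (-5.0533)^2 + 1.2357^2) = 7.000323
Step 2: Project.
Since ||x|| > R, scale = R/||x|| = 3/7.000323 = 0.428552, proj(x) = scale * x
proj(x) = [-2.007423, -2.165602, 0.529562]
Step 3: Dot product.
a^T * proj(x) = -3*(-2.007423) + 5*(-2.165602) + 2*0.529562 = -3.7466


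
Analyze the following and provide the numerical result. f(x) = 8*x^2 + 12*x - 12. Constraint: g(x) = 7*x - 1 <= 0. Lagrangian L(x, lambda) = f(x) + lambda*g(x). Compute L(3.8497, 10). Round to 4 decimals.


Step 1: Evaluate f(x).
f(3.8497) = 8*3.8497^2 + 12*3.8497 - 12 = 152.7579
Step 2: Evaluate g(x).
g(3.8497) = 7*3.8497 - 1 = 25.9479
Step 3: Compute Lagrangian.
L = 152.7579 + 10*25.9479 = 412.2369


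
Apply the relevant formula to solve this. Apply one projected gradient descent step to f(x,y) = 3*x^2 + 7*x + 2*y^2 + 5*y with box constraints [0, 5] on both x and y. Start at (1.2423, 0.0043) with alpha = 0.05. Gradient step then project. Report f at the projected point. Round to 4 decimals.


Step 1: Compute gradient at (1.2423, 0.0043).
grad_x = 2*3*1.2423 + 7 = 14.4538
grad_y = 2*2*0.0043 + 5 = 5.0172
Step 2: Gradient step.
x_raw = 1.2423 - 0.05*14.4538 = 0.5196
y_raw = 0.0043 - 0.05*5.0172 = -0.2466
Step 3: Project onto [0, 5].
x_proj = clip(0.5196) = 0.5196
y_proj = clip(-0.2466) = 0.0
Step 4: Evaluate f.
f(0.5196, 0.0) = 4.4473


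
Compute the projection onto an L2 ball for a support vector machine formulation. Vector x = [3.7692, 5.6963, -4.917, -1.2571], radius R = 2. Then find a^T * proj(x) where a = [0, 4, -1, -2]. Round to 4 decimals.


Step 1: Compute ||x|| (intermediates to 6 decimals).
||x|| = sqrt(3.7692^2 + 5.6963^2 + (-4.917)^2 + (-1.2571)^2) = 8.509518
Step 2: Project.
Since ||x|| > R, scale = R/||x|| = 2/8.509518 = 0.235031, proj(x) = scale * x
proj(x) = [0.885879, 1.338807, -1.155647, -0.295457]
Step 3: Dot product.
a^T * proj(x) = 0*0.885879 + 4*1.338807 - 1*(-1.155647) - 2*(-0.295457) = 7.1018


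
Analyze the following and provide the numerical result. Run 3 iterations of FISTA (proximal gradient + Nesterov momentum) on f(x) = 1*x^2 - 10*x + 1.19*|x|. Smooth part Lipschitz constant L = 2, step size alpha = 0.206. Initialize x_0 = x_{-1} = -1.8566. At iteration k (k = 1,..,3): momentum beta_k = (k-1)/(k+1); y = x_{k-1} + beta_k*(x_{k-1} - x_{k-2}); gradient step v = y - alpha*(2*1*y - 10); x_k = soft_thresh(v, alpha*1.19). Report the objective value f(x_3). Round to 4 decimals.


FISTA on f(x) = 1*x^2 - 10*x + 1.19*|x|
L = 2, alpha = 0.206
Iteration 1: beta = 0.0, y = -1.8566 + 0.0*(-1.8566 + 1.8566) = -1.8566
  grad(y) = -13.7132, v = y - alpha*grad = 0.9683
  prox(v) = soft_thresh(0.9683, 0.2451) = 0.7232
Iteration 2: beta = 0.3333, y = 0.7232 + 0.3333*(0.7232 + 1.8566) = 1.5831
  grad(y) = -6.8338, v = y - alpha*grad = 2.9909
  prox(v) = soft_thresh(2.9909, 0.2451) = 2.7457
Iteration 3: beta = 0.5, y = 2.7457 + 0.5*(2.7457 - 0.7232) = 3.757
  grad(y) = -2.486, v = y - alpha*grad = 4.2691
  prox(v) = soft_thresh(4.2691, 0.2451) = 4.024
f(x_3) = 1*4.024^2 - 10*4.024 + 1.19*|4.024| = -19.2588
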